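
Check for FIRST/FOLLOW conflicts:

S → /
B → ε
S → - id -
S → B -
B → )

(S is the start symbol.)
No FIRST/FOLLOW conflicts.

A FIRST/FOLLOW conflict occurs when a non-terminal N has a nullable alternative N → β (β ⇒* ε) and another alternative N → α with FIRST(α) ∩ FOLLOW(N) ≠ ∅: on such a lookahead the parser cannot decide between expanding α and letting N vanish via β.

Nullable non-terminals: B.

B: nullable alternative(s) B → ε; FOLLOW(B) = { '-' }
  B → ε: FIRST \ {ε} = { } — this is the only nullable alternative, skip
  B → ): FIRST \ {ε} = { ')' } — disjoint from FOLLOW(B)

S has no nullable alternative, so no FIRST/FOLLOW check is needed there.

No FIRST/FOLLOW conflicts found.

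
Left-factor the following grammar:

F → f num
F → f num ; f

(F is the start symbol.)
Left-factoring transforms A → αβ₁ | αβ₂ into A → αA' and A' → β₁ | β₂
(α is the longest common prefix among the alternatives). Repeat until
no nonterminal has two alternatives with a common prefix.

Round 1: F has alternatives sharing prefix 'f num'. Introduce F': F → f num F'
  Add: F' → ε
  Add: F' → ; f

No remaining common prefixes — done.

Resulting grammar:
F → f num F'
F' → ε
F' → ; f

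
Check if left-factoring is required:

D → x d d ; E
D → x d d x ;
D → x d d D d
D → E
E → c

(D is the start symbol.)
Yes, D has productions with common prefix 'x d d'

Left-factoring is needed when two productions for the same non-terminal
share a common prefix on the right-hand side.

Productions for D:
  D → x d d ; E
  D → x d d x ;
  D → x d d D d
  D → E

Found common prefix 'x d d' in productions for D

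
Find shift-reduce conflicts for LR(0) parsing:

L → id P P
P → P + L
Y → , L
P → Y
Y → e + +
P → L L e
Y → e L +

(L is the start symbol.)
Yes — I13: [L → id P P .] vs [P → P . + L]

A shift-reduce conflict occurs when an LR(0) state has both:
  - a complete (reduce) item [A → α .] (dot at the end), and
  - a shift item [B → β . c γ] (dot before a terminal).

Augment with L' → L and build the canonical LR(0) collection (I0 = CLOSURE({[L' → . L]}), then GOTO on every symbol after a dot until no new states appear). It has 18 states:
  I0: { [L → . id P P], [L' → . L] }  — shift
  I1: { [L' → L .] }  — accept
  I2: { [L → . id P P], [L → id . P P], [P → . L L e], [P → . P + L], [P → . Y], [Y → . , L], [Y → . e + +], [Y → . e L +] }  — shift
  I3: { [L → . id P P], [Y → , . L] }  — shift
  I4: { [L → . id P P], [P → L . L e] }  — shift
  I5: { [L → . id P P], [L → id P . P], [P → . L L e], [P → . P + L], [P → . Y], [P → P . + L], [Y → . , L], [Y → . e + +], [Y → . e L +] }  — shift
  I6: { [P → Y .] }  — reduce
  I7: { [L → . id P P], [Y → e . + +], [Y → e . L +] }  — shift
  I8: { [Y → e + . +] }  — shift
  I9: { [Y → e L . +] }  — shift
  I10: { [Y → e L + .] }  — reduce
  I11: { [Y → e + + .] }  — reduce
  I12: { [L → . id P P], [P → P + . L] }  — shift
  I13: { [L → id P P .], [P → P . + L] }  — shift, reduce
  I14: { [P → P + L .] }  — reduce
  I15: { [P → L L . e] }  — shift
  I16: { [P → L L e .] }  — reduce
  I17: { [Y → , L .] }  — reduce

I13 contains reduce item [L → id P P .] and shift item [P → P . + L] — shift-reduce conflict.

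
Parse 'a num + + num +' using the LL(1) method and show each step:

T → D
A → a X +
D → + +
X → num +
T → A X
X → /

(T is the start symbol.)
Stack is shown with the top on the left.

Stack        Input              Action
--------------------------------------
T $          a num + + num + $  output T → A X
A X $        a num + + num + $  output A → a X +
a X + X $    a num + + num + $  match 'a'
X + X $      num + + num + $    output X → num +
num + + X $  num + + num + $    match 'num'
+ + X $      + + num + $        match '+'
+ X $        + num + $          match '+'
X $          num + $            output X → num +
num + $      num + $            match 'num'
+ $          + $                match '+'
$            $                  accept

The string is accepted.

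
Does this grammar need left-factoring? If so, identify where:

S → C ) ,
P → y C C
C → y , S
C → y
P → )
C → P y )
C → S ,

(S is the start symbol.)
Yes, C has productions with common prefix 'y'

Left-factoring is needed when two productions for the same non-terminal
share a common prefix on the right-hand side.

Productions for P:
  P → y C C
  P → )
Productions for C:
  C → y , S
  C → y
  C → P y )
  C → S ,

Found common prefix 'y' in productions for C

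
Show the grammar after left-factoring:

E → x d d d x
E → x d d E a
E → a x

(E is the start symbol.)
E → x d d E'
E' → d x
E' → E a
E → a x

Left-factoring transforms A → αβ₁ | αβ₂ into A → αA' and A' → β₁ | β₂
(α is the longest common prefix among the alternatives). Repeat until
no nonterminal has two alternatives with a common prefix.

Round 1: E has alternatives sharing prefix 'x d d'. Introduce E': E → x d d E'
  Add: E' → d x
  Add: E' → E a

No remaining common prefixes — done.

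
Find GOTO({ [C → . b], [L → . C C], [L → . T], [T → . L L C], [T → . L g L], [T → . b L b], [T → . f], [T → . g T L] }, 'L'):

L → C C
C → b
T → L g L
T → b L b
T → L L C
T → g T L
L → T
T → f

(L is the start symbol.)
GOTO(I, 'L') = CLOSURE({ [A → αX.β] : [A → α.Xβ] ∈ I, X = 'L' })

Items with dot before 'L', with the dot advanced:
  [T → . L L C] → [T → L . L C]
  [T → . L g L] → [T → L . g L]
Closure of the advanced items:
  [T → L . L C] has the dot before L: add [L → . C C], [L → . T]
  [L → . C C] has the dot before C: add [C → . b]
  [L → . T] has the dot before T: add [T → . L g L], [T → . b L b], [T → . L L C], [T → . g T L], [T → . f]

GOTO = { [C → . b], [L → . C C], [L → . T], [T → . L L C], [T → . L g L], [T → . b L b], [T → . f], [T → . g T L], [T → L . L C], [T → L . g L] }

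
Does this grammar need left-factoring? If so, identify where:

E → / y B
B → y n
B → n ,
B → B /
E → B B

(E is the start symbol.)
No, left-factoring is not needed

Left-factoring is needed when two productions for the same non-terminal
share a common prefix on the right-hand side.

Productions for E:
  E → / y B
  E → B B
Productions for B:
  B → y n
  B → n ,
  B → B /

No common prefixes found.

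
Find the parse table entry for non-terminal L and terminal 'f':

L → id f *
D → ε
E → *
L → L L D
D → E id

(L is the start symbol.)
Empty (error entry)

To find M[L, 'f'], we find productions for L where 'f' is in the predict set (PREDICT(N → α) = (FIRST(α) \ {ε}) ∪ (FOLLOW(N) if α ⇒* ε)).

Relevant sets:
  FIRST(L) = { 'id' }

L → id f *: PREDICT = { 'id' }
L → L L D: PREDICT = { 'id' }

M[L, 'f'] is empty (no production applies)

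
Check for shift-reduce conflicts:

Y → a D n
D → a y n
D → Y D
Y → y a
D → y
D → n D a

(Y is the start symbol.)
Yes — I9: [D → y .] vs [Y → y . a]; I12: [D → y .] vs [D → a y . n]

A shift-reduce conflict occurs when an LR(0) state has both:
  - a complete (reduce) item [A → α .] (dot at the end), and
  - a shift item [B → β . c γ] (dot before a terminal).

Augment with Y' → Y and build the canonical LR(0) collection (I0 = CLOSURE({[Y' → . Y]}), then GOTO on every symbol after a dot until no new states appear). It has 16 states:
  I0: { [Y → . a D n], [Y → . y a], [Y' → . Y] }  — shift
  I1: { [Y' → Y .] }  — accept
  I2: { [D → . Y D], [D → . a y n], [D → . n D a], [D → . y], [Y → . a D n], [Y → . y a], [Y → a . D n] }  — shift
  I3: { [Y → y . a] }  — shift
  I4: { [Y → y a .] }  — reduce
  I5: { [Y → a D . n] }  — shift
  I6: { [D → . Y D], [D → . a y n], [D → . n D a], [D → . y], [D → Y . D], [Y → . a D n], [Y → . y a] }  — shift
  I7: { [D → . Y D], [D → . a y n], [D → . n D a], [D → . y], [D → a . y n], [Y → . a D n], [Y → . y a], [Y → a . D n] }  — shift
  I8: { [D → . Y D], [D → . a y n], [D → . n D a], [D → . y], [D → n . D a], [Y → . a D n], [Y → . y a] }  — shift
  I9: { [D → y .], [Y → y . a] }  — shift, reduce
  I10: { [D → n D . a] }  — shift
  I11: { [D → n D a .] }  — reduce
  I12: { [D → a y . n], [D → y .], [Y → y . a] }  — shift, reduce
  I13: { [D → a y n .] }  — reduce
  I14: { [D → Y D .] }  — reduce
  I15: { [Y → a D n .] }  — reduce

I9 contains reduce item [D → y .] and shift item [Y → y . a] — shift-reduce conflict.
I12 contains reduce item [D → y .] and shift items [D → a y . n], [Y → y . a] — shift-reduce conflict.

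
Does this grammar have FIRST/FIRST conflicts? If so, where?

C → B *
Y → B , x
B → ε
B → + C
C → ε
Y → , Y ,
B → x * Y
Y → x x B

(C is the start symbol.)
Yes. Y → B ',' x / Y → ',' Y ',' on { ',' }; Y → B ',' x / Y → x x B on { 'x' }

A FIRST/FIRST conflict occurs when two productions N → α and N → β for the same non-terminal have FIRST(α) ∩ FIRST(β) ≠ ∅ (with ε ∈ FIRST of a nullable right-hand side, so two nullable alternatives also conflict).

FIRST sets of the non-terminals at (or reachable through a nullable prefix from) the front of some alternative:
  FIRST(B) = { '+', 'x', ε }

Productions for C:
  C → B *: FIRST = { '*', '+', 'x' }
  C → ε: FIRST = { ε }
Productions for Y:
  Y → B , x: FIRST = { '+', ',', 'x' }
  Y → , Y ,: FIRST = { ',' }
  Y → x x B: FIRST = { 'x' }
Productions for B:
  B → ε: FIRST = { ε }
  B → + C: FIRST = { '+' }
  B → x * Y: FIRST = { 'x' }

Conflict for Y: Y → B , x and Y → , Y ,
  Overlap: { ',' }
Conflict for Y: Y → B , x and Y → x x B
  Overlap: { 'x' }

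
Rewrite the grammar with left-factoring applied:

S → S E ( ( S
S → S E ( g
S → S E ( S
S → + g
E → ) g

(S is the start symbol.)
S → S E ( S'
S' → ( S
S' → g
S' → S
S → + g
E → ) g

Left-factoring transforms A → αβ₁ | αβ₂ into A → αA' and A' → β₁ | β₂
(α is the longest common prefix among the alternatives). Repeat until
no nonterminal has two alternatives with a common prefix.

Round 1: S has alternatives sharing prefix 'S E ('. Introduce S': S → S E ( S'
  Add: S' → ( S
  Add: S' → g
  Add: S' → S

No remaining common prefixes — done.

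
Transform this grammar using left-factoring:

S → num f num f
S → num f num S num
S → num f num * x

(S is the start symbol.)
S → num f num S'
S' → f
S' → S num
S' → * x

Left-factoring transforms A → αβ₁ | αβ₂ into A → αA' and A' → β₁ | β₂
(α is the longest common prefix among the alternatives). Repeat until
no nonterminal has two alternatives with a common prefix.

Round 1: S has alternatives sharing prefix 'num f num'. Introduce S': S → num f num S'
  Add: S' → f
  Add: S' → S num
  Add: S' → * x

No remaining common prefixes — done.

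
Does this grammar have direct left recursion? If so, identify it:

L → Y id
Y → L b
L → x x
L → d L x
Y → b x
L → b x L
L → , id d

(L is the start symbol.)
L → Y id: starts with Y
Y → L b: starts with L
L → x x: starts with x
L → d L x: starts with d
Y → b x: starts with b
L → b x L: starts with b
L → , id d: starts with ','

No direct left recursion found.

Answer: No direct left recursion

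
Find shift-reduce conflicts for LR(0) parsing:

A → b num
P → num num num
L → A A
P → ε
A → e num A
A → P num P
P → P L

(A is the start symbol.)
Augment with A' → A and build the canonical LR(0) collection (I0 = CLOSURE({[A' → . A]}), then GOTO on every symbol after a dot until no new states appear). It has 18 states:
  I0: { [A → . P num P], [A → . b num], [A → . e num A], [A' → . A], [P → . P L], [P → . num num num], [P → .] }  — shift, reduce
  I1: { [A' → A .] }  — accept
  I2: { [A → . P num P], [A → . b num], [A → . e num A], [A → P . num P], [L → . A A], [P → . P L], [P → . num num num], [P → .], [P → P . L] }  — shift, reduce
  I3: { [A → b . num] }  — shift
  I4: { [A → e . num A] }  — shift
  I5: { [P → num . num num] }  — shift
  I6: { [P → num num . num] }  — shift
  I7: { [P → num num num .] }  — reduce
  I8: { [A → . P num P], [A → . b num], [A → . e num A], [A → e num . A], [P → . P L], [P → . num num num], [P → .] }  — shift, reduce
  I9: { [A → e num A .] }  — reduce
  I10: { [A → b num .] }  — reduce
  I11: { [A → . P num P], [A → . b num], [A → . e num A], [L → A . A], [P → . P L], [P → . num num num], [P → .] }  — shift, reduce
  I12: { [P → P L .] }  — reduce
  I13: { [A → P num . P], [P → . P L], [P → . num num num], [P → .], [P → num . num num] }  — shift, reduce
  I14: { [A → . P num P], [A → . b num], [A → . e num A], [A → P num P .], [L → . A A], [P → . P L], [P → . num num num], [P → .], [P → P . L] }  — shift, 2 reduces
  I15: { [P → num . num num], [P → num num . num] }  — shift
  I16: { [P → num num . num], [P → num num num .] }  — shift, reduce
  I17: { [L → A A .] }  — reduce

I0 contains reduce item [P → .] and shift items [A → . b num], [A → . e num A], [P → . num num num] — shift-reduce conflict.
I2 contains reduce item [P → .] and shift items [A → P . num P], [A → . b num], [A → . e num A], [P → . num num num] — shift-reduce conflict.
I8 contains reduce item [P → .] and shift items [A → . b num], [A → . e num A], [P → . num num num] — shift-reduce conflict.
I11 contains reduce item [P → .] and shift items [A → . b num], [A → . e num A], [P → . num num num] — shift-reduce conflict.
I13 contains reduce item [P → .] and shift items [P → . num num num], [P → num . num num] — shift-reduce conflict.
I14 contains reduce items [A → P num P .], [P → .] and shift items [A → . b num], [A → . e num A], [P → . num num num] — shift-reduce conflict.
I16 contains reduce item [P → num num num .] and shift item [P → num num . num] — shift-reduce conflict.

Answer: Yes — I0: [P → .] vs [A → . b num]; I2: [P → .] vs [A → P . num P]; I8: [P → .] vs [A → . b num]; I11: [P → .] vs [A → . b num]; I13: [P → .] vs [P → . num num num]; I14: [A → P num P .] vs [A → . b num]; I16: [P → num num num .] vs [P → num num . num]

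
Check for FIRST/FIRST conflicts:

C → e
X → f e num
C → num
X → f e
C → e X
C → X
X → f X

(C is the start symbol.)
Yes. C → e / C → e X on { 'e' }; X → f e num / X → f e on { 'f' }; X → f e num / X → f X on { 'f' }; X → f e / X → f X on { 'f' }

A FIRST/FIRST conflict occurs when two productions N → α and N → β for the same non-terminal have FIRST(α) ∩ FIRST(β) ≠ ∅ (with ε ∈ FIRST of a nullable right-hand side, so two nullable alternatives also conflict).

FIRST sets of the non-terminals at (or reachable through a nullable prefix from) the front of some alternative:
  FIRST(X) = { 'f' }

Productions for C:
  C → e: FIRST = { 'e' }
  C → num: FIRST = { 'num' }
  C → e X: FIRST = { 'e' }
  C → X: FIRST = { 'f' }
Productions for X:
  X → f e num: FIRST = { 'f' }
  X → f e: FIRST = { 'f' }
  X → f X: FIRST = { 'f' }

Conflict for C: C → e and C → e X
  Overlap: { 'e' }
Conflict for X: X → f e num and X → f e
  Overlap: { 'f' }
Conflict for X: X → f e num and X → f X
  Overlap: { 'f' }
Conflict for X: X → f e and X → f X
  Overlap: { 'f' }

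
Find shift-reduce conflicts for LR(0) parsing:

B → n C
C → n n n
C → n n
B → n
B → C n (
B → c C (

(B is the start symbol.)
Yes — I4: [B → n .] vs [C → . n n]; I6: [C → n n .] vs [C → n . n]; I7: [C → n n .] vs [C → n n . n]; I11: [C → n n .] vs [C → n n . n]

Augment with B' → B and build the canonical LR(0) collection (I0 = CLOSURE({[B' → . B]}), then GOTO on every symbol after a dot until no new states appear). It has 15 states:
  I0: { [B → . C n (], [B → . c C (], [B → . n C], [B → . n], [B' → . B], [C → . n n n], [C → . n n] }  — shift
  I1: { [B' → B .] }  — accept
  I2: { [B → C . n (] }  — shift
  I3: { [B → c . C (], [C → . n n n], [C → . n n] }  — shift
  I4: { [B → n . C], [B → n .], [C → . n n n], [C → . n n], [C → n . n n], [C → n . n] }  — shift, reduce
  I5: { [B → n C .] }  — reduce
  I6: { [C → n . n n], [C → n . n], [C → n n . n], [C → n n .] }  — shift, reduce
  I7: { [C → n n . n], [C → n n .], [C → n n n .] }  — shift, 2 reduces
  I8: { [C → n n n .] }  — reduce
  I9: { [B → c C . (] }  — shift
  I10: { [C → n . n n], [C → n . n] }  — shift
  I11: { [C → n n . n], [C → n n .] }  — shift, reduce
  I12: { [B → c C ( .] }  — reduce
  I13: { [B → C n . (] }  — shift
  I14: { [B → C n ( .] }  — reduce

I4 contains reduce item [B → n .] and shift items [C → . n n], [C → n . n], [C → . n n n], [C → n . n n] — shift-reduce conflict.
I6 contains reduce item [C → n n .] and shift items [C → n . n], [C → n . n n], [C → n n . n] — shift-reduce conflict.
I7 contains reduce items [C → n n .], [C → n n n .] and shift item [C → n n . n] — shift-reduce conflict.
I11 contains reduce item [C → n n .] and shift item [C → n n . n] — shift-reduce conflict.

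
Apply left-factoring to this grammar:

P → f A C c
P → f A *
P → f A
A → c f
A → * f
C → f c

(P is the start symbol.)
P → f A P'
P' → C c
P' → *
P' → ε
A → c f
A → * f
C → f c

Left-factoring transforms A → αβ₁ | αβ₂ into A → αA' and A' → β₁ | β₂
(α is the longest common prefix among the alternatives). Repeat until
no nonterminal has two alternatives with a common prefix.

Round 1: P has alternatives sharing prefix 'f A'. Introduce P': P → f A P'
  Add: P' → C c
  Add: P' → *
  Add: P' → ε

No remaining common prefixes — done.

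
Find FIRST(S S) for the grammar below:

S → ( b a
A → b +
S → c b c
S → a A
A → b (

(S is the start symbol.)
{ '(', 'a', 'c' }

FIRST sets of the non-terminals involved (from the grammar, by fixed-point iteration):
  FIRST(S) = { '(', 'a', 'c' }

To compute FIRST(S S), process the symbols left to right:
Symbol S is a non-terminal. Add FIRST(S) \ {ε} = { '(', 'a', 'c' }
S is not nullable (ε ∉ FIRST(S)), so stop here.
FIRST(S S) = { '(', 'a', 'c' }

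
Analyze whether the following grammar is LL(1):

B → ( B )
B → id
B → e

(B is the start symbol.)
Yes, the grammar is LL(1).

A grammar is LL(1) if for each non-terminal N with multiple productions, the predict sets of those productions are pairwise disjoint, where PREDICT(N → α) = (FIRST(α) \ {ε}) ∪ (FOLLOW(N) if α ⇒* ε).

For B:
  PREDICT(B → '(' B ')') = { '(' }
  PREDICT(B → id) = { 'id' }
  PREDICT(B → e) = { 'e' }

All predict sets are disjoint. The grammar IS LL(1).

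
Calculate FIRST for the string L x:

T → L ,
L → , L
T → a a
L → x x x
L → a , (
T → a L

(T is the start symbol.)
FIRST sets of the non-terminals involved (from the grammar, by fixed-point iteration):
  FIRST(L) = { ',', 'a', 'x' }

To compute FIRST(L x), process the symbols left to right:
Symbol L is a non-terminal. Add FIRST(L) \ {ε} = { ',', 'a', 'x' }
L is not nullable (ε ∉ FIRST(L)), so stop here.
FIRST(L x) = { ',', 'a', 'x' }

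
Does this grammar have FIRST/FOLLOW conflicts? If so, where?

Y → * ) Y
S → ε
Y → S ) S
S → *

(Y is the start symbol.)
Nullable non-terminals: S.

S: nullable alternative(s) S → ε; FOLLOW(S) = { $, ')' }
  S → ε: FIRST \ {ε} = { } — this is the only nullable alternative, skip
  S → *: FIRST \ {ε} = { '*' } — disjoint from FOLLOW(S)

Y has no nullable alternative, so no FIRST/FOLLOW check is needed there.

No FIRST/FOLLOW conflicts found.

Answer: No FIRST/FOLLOW conflicts.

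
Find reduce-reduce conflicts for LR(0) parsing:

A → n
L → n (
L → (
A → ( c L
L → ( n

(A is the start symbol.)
No reduce-reduce conflicts

A reduce-reduce conflict occurs when an LR(0) state has two complete items [A → α .] and [B → β .] — both call for a reduction, and with no lookahead the parser cannot choose between them.

Augment with A' → A and build the canonical LR(0) collection (I0 = CLOSURE({[A' → . A]}), then GOTO on every symbol after a dot until no new states appear). It has 10 states:
  I0: { [A → . ( c L], [A → . n], [A' → . A] }  — shift
  I1: { [A → ( . c L] }  — shift
  I2: { [A' → A .] }  — accept
  I3: { [A → n .] }  — reduce
  I4: { [A → ( c . L], [L → . ( n], [L → . (], [L → . n (] }  — shift
  I5: { [L → ( . n], [L → ( .] }  — shift, reduce
  I6: { [A → ( c L .] }  — reduce
  I7: { [L → n . (] }  — shift
  I8: { [L → n ( .] }  — reduce
  I9: { [L → ( n .] }  — reduce

No state contains more than one complete item.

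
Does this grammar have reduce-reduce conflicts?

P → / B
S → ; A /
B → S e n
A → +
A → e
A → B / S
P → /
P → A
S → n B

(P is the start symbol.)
No reduce-reduce conflicts

Augment with P' → P and build the canonical LR(0) collection (I0 = CLOSURE({[P' → . P]}), then GOTO on every symbol after a dot until no new states appear). It has 18 states:
  I0: { [A → . +], [A → . B / S], [A → . e], [B → . S e n], [P → . / B], [P → . /], [P → . A], [P' → . P], [S → . ; A /], [S → . n B] }  — shift
  I1: { [A → + .] }  — reduce
  I2: { [B → . S e n], [P → / . B], [P → / .], [S → . ; A /], [S → . n B] }  — shift, reduce
  I3: { [A → . +], [A → . B / S], [A → . e], [B → . S e n], [S → . ; A /], [S → . n B], [S → ; . A /] }  — shift
  I4: { [P → A .] }  — reduce
  I5: { [A → B . / S] }  — shift
  I6: { [P' → P .] }  — accept
  I7: { [B → S . e n] }  — shift
  I8: { [A → e .] }  — reduce
  I9: { [B → . S e n], [S → . ; A /], [S → . n B], [S → n . B] }  — shift
  I10: { [S → n B .] }  — reduce
  I11: { [B → S e . n] }  — shift
  I12: { [B → S e n .] }  — reduce
  I13: { [A → B / . S], [S → . ; A /], [S → . n B] }  — shift
  I14: { [A → B / S .] }  — reduce
  I15: { [S → ; A . /] }  — shift
  I16: { [S → ; A / .] }  — reduce
  I17: { [P → / B .] }  — reduce

No state contains more than one complete item.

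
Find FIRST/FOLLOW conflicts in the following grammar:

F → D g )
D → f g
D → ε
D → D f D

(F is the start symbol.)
A FIRST/FOLLOW conflict occurs when a non-terminal N has a nullable alternative N → β (β ⇒* ε) and another alternative N → α with FIRST(α) ∩ FOLLOW(N) ≠ ∅: on such a lookahead the parser cannot decide between expanding α and letting N vanish via β.

Nullable non-terminals: D.
FIRST sets used below: FIRST(D) = { 'f', ε }

D: nullable alternative(s) D → ε; FOLLOW(D) = { 'f', 'g' }
  D → f g: FIRST \ {ε} = { 'f' } — overlaps FOLLOW(D) on { 'f' }: CONFLICT
  D → ε: FIRST \ {ε} = { } — this is the only nullable alternative, skip
  D → D f D: FIRST \ {ε} = { 'f' } — overlaps FOLLOW(D) on { 'f' }: CONFLICT

F has no nullable alternative, so no FIRST/FOLLOW check is needed there.

So the grammar has 2 FIRST/FOLLOW conflicts (marked CONFLICT above).

Answer: Yes. D → f g with FOLLOW(D) on { 'f' }; D → D f D with FOLLOW(D) on { 'f' }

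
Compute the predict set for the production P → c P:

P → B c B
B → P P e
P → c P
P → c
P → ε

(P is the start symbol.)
PREDICT(P → c P) = (FIRST(RHS) \ {ε}) ∪ (FOLLOW(P) if ε ∈ FIRST(RHS), i.e. RHS ⇒* ε)
FIRST(c P) = { 'c' }
ε ∉ FIRST(c P), so FOLLOW(P) is not added.
PREDICT(P → c P) = { 'c' }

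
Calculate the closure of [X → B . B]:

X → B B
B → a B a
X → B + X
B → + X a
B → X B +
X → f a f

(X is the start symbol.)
{ [B → . + X a], [B → . X B +], [B → . a B a], [X → . B + X], [X → . B B], [X → . f a f], [X → B . B] }

To compute CLOSURE, for each item [A → α.Bβ] where B is a non-terminal, add [B → .γ] for all productions B → γ; repeat for the newly added items until nothing changes.

Start with: [X → B . B]
  [X → B . B] has the dot before B: add [B → . a B a], [B → . + X a], [B → . X B +]
  [B → . X B +] has the dot before X: add [X → . B B], [X → . B + X], [X → . f a f]
No further items can be added.

CLOSURE = { [B → . + X a], [B → . X B +], [B → . a B a], [X → . B + X], [X → . B B], [X → . f a f], [X → B . B] }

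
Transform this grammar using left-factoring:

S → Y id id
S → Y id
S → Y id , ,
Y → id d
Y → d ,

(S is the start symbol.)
Left-factoring transforms A → αβ₁ | αβ₂ into A → αA' and A' → β₁ | β₂
(α is the longest common prefix among the alternatives). Repeat until
no nonterminal has two alternatives with a common prefix.

Round 1: S has alternatives sharing prefix 'Y id'. Introduce S': S → Y id S'
  Add: S' → id
  Add: S' → ε
  Add: S' → , ,

No remaining common prefixes — done.

Resulting grammar:
S → Y id S'
S' → id
S' → ε
S' → , ,
Y → id d
Y → d ,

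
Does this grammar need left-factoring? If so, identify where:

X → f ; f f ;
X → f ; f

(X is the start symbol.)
Left-factoring is needed when two productions for the same non-terminal
share a common prefix on the right-hand side.

Productions for X:
  X → f ; f f ;
  X → f ; f

Found common prefix 'f ; f' in productions for X

Answer: Yes, X has productions with common prefix 'f ; f'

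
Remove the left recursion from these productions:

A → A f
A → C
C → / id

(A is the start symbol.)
A is directly left-recursive. The standard transformation for
  A → A α₁ | ... | A α_m | β₁ | ... | β_n
is
  A  → β₁ A' | ... | β_n A'
  A' → α₁ A' | ... | α_m A' | ε

A → C becomes A → C A'
A → A f becomes A' → f A'
Add A' → ε

Productions for other non-terminals are unchanged:
  C → / id

Resulting grammar:
A → C A'
A' → f A'
A' → ε
C → / id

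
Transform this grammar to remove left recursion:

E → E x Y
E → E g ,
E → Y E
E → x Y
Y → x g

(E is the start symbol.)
E → Y E E'
E → x Y E'
E' → x Y E'
E' → g , E'
E' → ε
Y → x g

E is directly left-recursive. The standard transformation for
  A → A α₁ | ... | A α_m | β₁ | ... | β_n
is
  A  → β₁ A' | ... | β_n A'
  A' → α₁ A' | ... | α_m A' | ε

E → Y E becomes E → Y E E'
E → x Y becomes E → x Y E'
E → E x Y becomes E' → x Y E'
E → E g , becomes E' → g , E'
Add E' → ε

Productions for other non-terminals are unchanged:
  Y → x g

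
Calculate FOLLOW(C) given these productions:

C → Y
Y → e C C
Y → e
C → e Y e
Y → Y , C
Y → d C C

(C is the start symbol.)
{ $, ',', 'd', 'e' }

To compute FOLLOW(C), find every occurrence of C on a right-hand side N → α C β: add FIRST(β) \ {ε}, and if β is empty or nullable also add FOLLOW(N). Iterate to a fixed point.

C is the start symbol, so $ ∈ FOLLOW(C).
In Y → e C C: C is followed by C, add FIRST(C) \ {ε} = { 'd', 'e' }
In Y → e C C: C is at the end, add FOLLOW(Y)
In Y → Y , C: C is at the end, add FOLLOW(Y)
In Y → d C C: C is followed by C, add FIRST(C) \ {ε} = { 'd', 'e' }
In Y → d C C: C is at the end, add FOLLOW(Y)

The FOLLOW sets referred to above (computed the same way, to a fixed point):
  FOLLOW(Y) = { $, ',', 'd', 'e' }

Taking the union: FOLLOW(C) = { $, ',', 'd', 'e' }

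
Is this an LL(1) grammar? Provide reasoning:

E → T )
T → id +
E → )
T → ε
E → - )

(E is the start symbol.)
Relevant sets:
  FIRST(T) = { 'id', ε }
  FOLLOW(T) = { ')' }

For E:
  PREDICT(E → T ')') = { ')', 'id' }
  PREDICT(E → ')') = { ')' }
  PREDICT(E → '-' ')') = { '-' }
For T:
  PREDICT(T → id '+') = { 'id' }
  PREDICT(T → ε) = { ')' }

Conflict found: Predict set conflict for E: { ')' }
The grammar is NOT LL(1).

Answer: No. Predict set conflict for E: { ')' }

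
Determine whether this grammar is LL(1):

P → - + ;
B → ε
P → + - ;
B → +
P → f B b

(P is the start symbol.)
Yes, the grammar is LL(1).

A grammar is LL(1) if for each non-terminal N with multiple productions, the predict sets of those productions are pairwise disjoint, where PREDICT(N → α) = (FIRST(α) \ {ε}) ∪ (FOLLOW(N) if α ⇒* ε).

Relevant sets:
  FOLLOW(B) = { 'b' }

For P:
  PREDICT(P → '-' '+' ';') = { '-' }
  PREDICT(P → '+' '-' ';') = { '+' }
  PREDICT(P → f B b) = { 'f' }
For B:
  PREDICT(B → ε) = { 'b' }
  PREDICT(B → '+') = { '+' }

All predict sets are disjoint. The grammar IS LL(1).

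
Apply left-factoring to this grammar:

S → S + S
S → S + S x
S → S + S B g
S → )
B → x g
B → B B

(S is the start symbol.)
S → S + S S'
S' → ε
S' → x
S' → B g
S → )
B → x g
B → B B

Left-factoring transforms A → αβ₁ | αβ₂ into A → αA' and A' → β₁ | β₂
(α is the longest common prefix among the alternatives). Repeat until
no nonterminal has two alternatives with a common prefix.

Round 1: S has alternatives sharing prefix 'S + S'. Introduce S': S → S + S S'
  Add: S' → ε
  Add: S' → x
  Add: S' → B g

No remaining common prefixes — done.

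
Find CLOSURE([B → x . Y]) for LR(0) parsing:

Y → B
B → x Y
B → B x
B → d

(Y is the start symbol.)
To compute CLOSURE, for each item [A → α.Bβ] where B is a non-terminal, add [B → .γ] for all productions B → γ; repeat for the newly added items until nothing changes.

Start with: [B → x . Y]
  [B → x . Y] has the dot before Y: add [Y → . B]
  [Y → . B] has the dot before B: add [B → . x Y], [B → . B x], [B → . d]
No further items can be added.

CLOSURE = { [B → . B x], [B → . d], [B → . x Y], [B → x . Y], [Y → . B] }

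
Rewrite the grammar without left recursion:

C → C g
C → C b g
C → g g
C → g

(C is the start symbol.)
C → g g C'
C → g C'
C' → g C'
C' → b g C'
C' → ε

C is directly left-recursive. The standard transformation for
  A → A α₁ | ... | A α_m | β₁ | ... | β_n
is
  A  → β₁ A' | ... | β_n A'
  A' → α₁ A' | ... | α_m A' | ε

C → g g becomes C → g g C'
C → g becomes C → g C'
C → C g becomes C' → g C'
C → C b g becomes C' → b g C'
Add C' → ε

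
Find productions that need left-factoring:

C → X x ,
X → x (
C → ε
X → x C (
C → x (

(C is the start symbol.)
Yes, X has productions with common prefix 'x'

Left-factoring is needed when two productions for the same non-terminal
share a common prefix on the right-hand side.

Productions for C:
  C → X x ,
  C → ε
  C → x (
Productions for X:
  X → x (
  X → x C (

Found common prefix 'x' in productions for X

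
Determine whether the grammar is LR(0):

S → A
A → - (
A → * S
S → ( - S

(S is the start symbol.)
Yes, the grammar is LR(0)

A grammar is LR(0) if no state in the canonical LR(0) collection has:
  - both a shift item (dot before a terminal) and a complete item (shift-reduce conflict), or
  - two or more complete items (reduce-reduce conflict; the accept item [S' → S .] counts as a complete item here).

Augment with S' → S and build the canonical LR(0) collection (I0 = CLOSURE({[S' → . S]}), then GOTO on every symbol after a dot until no new states appear). It has 10 states:
  I0: { [A → . * S], [A → . - (], [S → . ( - S], [S → . A], [S' → . S] }  — shift
  I1: { [S → ( . - S] }  — shift
  I2: { [A → * . S], [A → . * S], [A → . - (], [S → . ( - S], [S → . A] }  — shift
  I3: { [A → - . (] }  — shift
  I4: { [S → A .] }  — reduce
  I5: { [S' → S .] }  — accept
  I6: { [A → - ( .] }  — reduce
  I7: { [A → * S .] }  — reduce
  I8: { [A → . * S], [A → . - (], [S → ( - . S], [S → . ( - S], [S → . A] }  — shift
  I9: { [S → ( - S .] }  — reduce

Every state is either a pure shift/goto state or contains exactly one complete item and nothing to shift — no conflicts. The grammar is LR(0).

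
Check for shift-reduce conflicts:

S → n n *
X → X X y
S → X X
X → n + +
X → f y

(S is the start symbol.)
Augment with S' → S and build the canonical LR(0) collection (I0 = CLOSURE({[S' → . S]}), then GOTO on every symbol after a dot until no new states appear). It has 14 states:
  I0: { [S → . X X], [S → . n n *], [S' → . S], [X → . X X y], [X → . f y], [X → . n + +] }  — shift
  I1: { [S' → S .] }  — accept
  I2: { [S → X . X], [X → . X X y], [X → . f y], [X → . n + +], [X → X . X y] }  — shift
  I3: { [X → f . y] }  — shift
  I4: { [S → n . n *], [X → n . + +] }  — shift
  I5: { [X → n + . +] }  — shift
  I6: { [S → n n . *] }  — shift
  I7: { [S → n n * .] }  — reduce
  I8: { [X → n + + .] }  — reduce
  I9: { [X → f y .] }  — reduce
  I10: { [S → X X .], [X → . X X y], [X → . f y], [X → . n + +], [X → X . X y], [X → X X . y] }  — shift, reduce
  I11: { [X → n . + +] }  — shift
  I12: { [X → . X X y], [X → . f y], [X → . n + +], [X → X . X y], [X → X X . y] }  — shift
  I13: { [X → X X y .] }  — reduce

I10 contains reduce item [S → X X .] and shift items [X → X X . y], [X → . f y], [X → . n + +] — shift-reduce conflict.

Answer: Yes — I10: [S → X X .] vs [X → X X . y]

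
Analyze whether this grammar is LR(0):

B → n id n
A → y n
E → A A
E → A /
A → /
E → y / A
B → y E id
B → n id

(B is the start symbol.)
No. Reduce-reduce conflict: [A → / .] and [E → A / .]

A grammar is LR(0) if no state in the canonical LR(0) collection has:
  - both a shift item (dot before a terminal) and a complete item (shift-reduce conflict), or
  - two or more complete items (reduce-reduce conflict; the accept item [B' → B .] counts as a complete item here).

Augment with B' → B and build the canonical LR(0) collection (I0 = CLOSURE({[B' → . B]}), then GOTO on every symbol after a dot until no new states appear). It has 17 states:
  I0: { [B → . n id n], [B → . n id], [B → . y E id], [B' → . B] }  — shift
  I1: { [B' → B .] }  — accept
  I2: { [B → n . id n], [B → n . id] }  — shift
  I3: { [A → . /], [A → . y n], [B → y . E id], [E → . A /], [E → . A A], [E → . y / A] }  — shift
  I4: { [A → / .] }  — reduce
  I5: { [A → . /], [A → . y n], [E → A . /], [E → A . A] }  — shift
  I6: { [B → y E . id] }  — shift
  I7: { [A → y . n], [E → y . / A] }  — shift
  I8: { [A → . /], [A → . y n], [E → y / . A] }  — shift
  I9: { [A → y n .] }  — reduce
  I10: { [E → y / A .] }  — reduce
  I11: { [A → y . n] }  — shift
  I12: { [B → y E id .] }  — reduce
  I13: { [A → / .], [E → A / .] }  — 2 reduces
  I14: { [E → A A .] }  — reduce
  I15: { [B → n id . n], [B → n id .] }  — shift, reduce
  I16: { [B → n id n .] }  — reduce

Conflict in state I13:
  Reduce-reduce conflict: [A → / .] and [E → A / .]
So the grammar is NOT LR(0).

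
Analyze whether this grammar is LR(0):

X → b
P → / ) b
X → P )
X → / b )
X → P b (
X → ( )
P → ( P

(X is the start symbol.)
Yes, the grammar is LR(0)

A grammar is LR(0) if no state in the canonical LR(0) collection has:
  - both a shift item (dot before a terminal) and a complete item (shift-reduce conflict), or
  - two or more complete items (reduce-reduce conflict; the accept item [X' → X .] counts as a complete item here).

Augment with X' → X and build the canonical LR(0) collection (I0 = CLOSURE({[X' → . X]}), then GOTO on every symbol after a dot until no new states appear). It has 17 states:
  I0: { [P → . ( P], [P → . / ) b], [X → . ( )], [X → . / b )], [X → . P )], [X → . P b (], [X → . b], [X' → . X] }  — shift
  I1: { [P → ( . P], [P → . ( P], [P → . / ) b], [X → ( . )] }  — shift
  I2: { [P → / . ) b], [X → / . b )] }  — shift
  I3: { [X → P . )], [X → P . b (] }  — shift
  I4: { [X' → X .] }  — accept
  I5: { [X → b .] }  — reduce
  I6: { [X → P ) .] }  — reduce
  I7: { [X → P b . (] }  — shift
  I8: { [X → P b ( .] }  — reduce
  I9: { [P → / ) . b] }  — shift
  I10: { [X → / b . )] }  — shift
  I11: { [X → / b ) .] }  — reduce
  I12: { [P → / ) b .] }  — reduce
  I13: { [P → ( . P], [P → . ( P], [P → . / ) b] }  — shift
  I14: { [X → ( ) .] }  — reduce
  I15: { [P → / . ) b] }  — shift
  I16: { [P → ( P .] }  — reduce

Every state is either a pure shift/goto state or contains exactly one complete item and nothing to shift — no conflicts. The grammar is LR(0).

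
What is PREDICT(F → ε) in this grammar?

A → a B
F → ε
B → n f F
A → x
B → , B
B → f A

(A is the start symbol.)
{ $ }

PREDICT(F → ε) = (FIRST(RHS) \ {ε}) ∪ (FOLLOW(F) if ε ∈ FIRST(RHS), i.e. RHS ⇒* ε)
The right-hand side is ε (FIRST(ε) = { ε }), so the predict set is FOLLOW(F) = { $ }
PREDICT(F → ε) = { $ }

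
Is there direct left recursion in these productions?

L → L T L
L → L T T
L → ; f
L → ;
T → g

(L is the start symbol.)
L → L T L: LEFT RECURSIVE (starts with L)
L → L T T: LEFT RECURSIVE (starts with L)
L → ; f: starts with ';'
L → ;: starts with ';'
T → g: starts with g

The grammar has direct left recursion on: L.

Answer: Yes, L is left-recursive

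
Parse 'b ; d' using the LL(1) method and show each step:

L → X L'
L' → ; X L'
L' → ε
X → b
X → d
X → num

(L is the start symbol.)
LL(1) parsing maintains a stack (initially the start symbol over $) and the input. At each step: if the stack top is a terminal, match it against the current input token; if it is a non-terminal N, replace it with the RHS of M[N, lookahead] (the unique production whose predict set contains the lookahead).

Stack is shown with the top on the left.

Stack     Input    Action
-------------------------
L $       b ; d $  output L → X L'
X L' $    b ; d $  output X → b
b L' $    b ; d $  match 'b'
L' $      ; d $    output L' → ; X L'
; X L' $  ; d $    match ';'
X L' $    d $      output X → d
d L' $    d $      match 'd'
L' $      $        output L' → ε
$         $        accept

The string is accepted.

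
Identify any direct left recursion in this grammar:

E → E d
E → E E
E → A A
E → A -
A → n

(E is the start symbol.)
E → E d: LEFT RECURSIVE (starts with E)
E → E E: LEFT RECURSIVE (starts with E)
E → A A: starts with A
E → A -: starts with A
A → n: starts with n

The grammar has direct left recursion on: E.

Answer: Yes, E is left-recursive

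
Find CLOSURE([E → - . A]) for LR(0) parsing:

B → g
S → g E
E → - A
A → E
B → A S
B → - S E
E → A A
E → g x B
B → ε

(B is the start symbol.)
To compute CLOSURE, for each item [A → α.Bβ] where B is a non-terminal, add [B → .γ] for all productions B → γ; repeat for the newly added items until nothing changes.

Start with: [E → - . A]
  [E → - . A] has the dot before A: add [A → . E]
  [A → . E] has the dot before E: add [E → . - A], [E → . A A], [E → . g x B]
No further items can be added.

CLOSURE = { [A → . E], [E → - . A], [E → . - A], [E → . A A], [E → . g x B] }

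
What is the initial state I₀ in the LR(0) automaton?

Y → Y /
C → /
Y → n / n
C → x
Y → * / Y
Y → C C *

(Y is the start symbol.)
First, augment the grammar with Y' → Y
I₀ = CLOSURE({ [Y' → . Y] }):
  [Y' → . Y] has the dot before Y: add [Y → . Y /], [Y → . n / n], [Y → . * / Y], [Y → . C C *]
  [Y → . C C *] has the dot before C: add [C → . /], [C → . x]
No further items can be added.

I₀ = { [C → . /], [C → . x], [Y → . * / Y], [Y → . C C *], [Y → . Y /], [Y → . n / n], [Y' → . Y] }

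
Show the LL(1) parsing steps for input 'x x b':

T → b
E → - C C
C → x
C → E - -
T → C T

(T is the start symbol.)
Stack is shown with the top on the left.

Stack  Input    Action
----------------------
T $    x x b $  output T → C T
C T $  x x b $  output C → x
x T $  x x b $  match 'x'
T $    x b $    output T → C T
C T $  x b $    output C → x
x T $  x b $    match 'x'
T $    b $      output T → b
b $    b $      match 'b'
$      $        accept

The string is accepted.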